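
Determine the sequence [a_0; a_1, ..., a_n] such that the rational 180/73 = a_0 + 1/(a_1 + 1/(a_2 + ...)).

[2; 2, 6, 1, 4]

Run the Euclidean algorithm on 180 and 73; the successive quotients are the partial quotients a_0, a_1, ... (each step inverts the fractional part left over by the previous one):
  180 = 2*73 + 34, so a_0 = 2.
  73 = 2*34 + 5, so a_1 = 2.
  34 = 6*5 + 4, so a_2 = 6.
  5 = 1*4 + 1, so a_3 = 1.
  4 = 4*1 + 0, so a_4 = 4.
The remainder reaches 0 after 5 divisions, so the expansion has 5 partial quotients, read off in order.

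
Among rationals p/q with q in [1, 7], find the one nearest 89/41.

13/6

Expand x = 89/41 as a continued fraction with the Euclidean algorithm:
  89 = 2*41 + 7, so a_0 = 2.
  41 = 5*7 + 6, so a_1 = 5.
  7 = 1*6 + 1, so a_2 = 1.
  6 = 6*1 + 0, so a_3 = 6.
so x = [2; 5, 1, 6].
Convergents (p_i = a_i*p_{i-1} + p_{i-2}, q_i = a_i*q_{i-1} + q_{i-2} with p_{-2}=0, p_{-1}=1, q_{-2}=1, q_{-1}=0), until the denominator exceeds 7:
  i=0: a_0=2, p_0 = 2*1 + 0 = 2, q_0 = 2*0 + 1 = 1.
  i=1: a_1=5, p_1 = 5*2 + 1 = 11, q_1 = 5*1 + 0 = 5.
  i=2: a_2=1, p_2 = 1*11 + 2 = 13, q_2 = 1*5 + 1 = 6.
  i=3: a_3=6, p_3 = 6*13 + 11 = 89, q_3 = 6*6 + 5 = 41.
q_3 = 41 > 7, so the last convergent with denominator <= 7 is p_2/q_2 = 13/6.
The closest fraction with denominator <= 7 is either p_2/q_2 or the intermediate fraction (k*p_2 + p_1)/(k*q_2 + q_1) with the largest k >= 1 whose denominator stays <= 7; these approach x as k grows, and every other convergent or intermediate fraction in range is farther away.
Largest k: floor((7 - q_1)/q_2) = floor((7 - 5)/6) = 0.
Since k = 0, no intermediate fraction beyond p_2/q_2 has denominator <= 7, so the convergent 13/6 is the closest (its error is |89*6 - 13*41|/(41*6) = 1/246).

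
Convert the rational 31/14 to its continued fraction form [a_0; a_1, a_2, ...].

Run the Euclidean algorithm on 31 and 14; the successive quotients are the partial quotients a_0, a_1, ... (each step inverts the fractional part left over by the previous one):
  31 = 2*14 + 3, so a_0 = 2.
  14 = 4*3 + 2, so a_1 = 4.
  3 = 1*2 + 1, so a_2 = 1.
  2 = 2*1 + 0, so a_3 = 2.
The remainder reaches 0 after 4 divisions, so the expansion has 4 partial quotients, read off in order.

[2; 4, 1, 2]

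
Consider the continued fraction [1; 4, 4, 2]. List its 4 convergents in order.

Using the convergent recurrence p_i = a_i*p_{i-1} + p_{i-2}, q_i = a_i*q_{i-1} + q_{i-2} with p_{-2}=0, p_{-1}=1, q_{-2}=1, q_{-1}=0:
  i=0: a_0=1, p_0 = 1*1 + 0 = 1, q_0 = 1*0 + 1 = 1.
  i=1: a_1=4, p_1 = 4*1 + 1 = 5, q_1 = 4*1 + 0 = 4.
  i=2: a_2=4, p_2 = 4*5 + 1 = 21, q_2 = 4*4 + 1 = 17.
  i=3: a_3=2, p_3 = 2*21 + 5 = 47, q_3 = 2*17 + 4 = 38.

1/1, 5/4, 21/17, 47/38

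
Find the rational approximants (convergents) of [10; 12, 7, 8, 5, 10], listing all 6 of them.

Using the convergent recurrence p_i = a_i*p_{i-1} + p_{i-2}, q_i = a_i*q_{i-1} + q_{i-2} with p_{-2}=0, p_{-1}=1, q_{-2}=1, q_{-1}=0:
  i=0: a_0=10, p_0 = 10*1 + 0 = 10, q_0 = 10*0 + 1 = 1.
  i=1: a_1=12, p_1 = 12*10 + 1 = 121, q_1 = 12*1 + 0 = 12.
  i=2: a_2=7, p_2 = 7*121 + 10 = 857, q_2 = 7*12 + 1 = 85.
  i=3: a_3=8, p_3 = 8*857 + 121 = 6977, q_3 = 8*85 + 12 = 692.
  i=4: a_4=5, p_4 = 5*6977 + 857 = 35742, q_4 = 5*692 + 85 = 3545.
  i=5: a_5=10, p_5 = 10*35742 + 6977 = 364397, q_5 = 10*3545 + 692 = 36142.

10/1, 121/12, 857/85, 6977/692, 35742/3545, 364397/36142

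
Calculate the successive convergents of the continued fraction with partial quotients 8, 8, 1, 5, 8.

Using the convergent recurrence p_i = a_i*p_{i-1} + p_{i-2}, q_i = a_i*q_{i-1} + q_{i-2} with p_{-2}=0, p_{-1}=1, q_{-2}=1, q_{-1}=0:
  i=0: a_0=8, p_0 = 8*1 + 0 = 8, q_0 = 8*0 + 1 = 1.
  i=1: a_1=8, p_1 = 8*8 + 1 = 65, q_1 = 8*1 + 0 = 8.
  i=2: a_2=1, p_2 = 1*65 + 8 = 73, q_2 = 1*8 + 1 = 9.
  i=3: a_3=5, p_3 = 5*73 + 65 = 430, q_3 = 5*9 + 8 = 53.
  i=4: a_4=8, p_4 = 8*430 + 73 = 3513, q_4 = 8*53 + 9 = 433.

8/1, 65/8, 73/9, 430/53, 3513/433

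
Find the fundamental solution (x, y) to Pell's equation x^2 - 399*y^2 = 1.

(x, y) = (20, 1)

First expand sqrt(399) as a continued fraction. With x_i = (sqrt(399) + m_i)/d_i and (m_0, d_0) = (0, 1): a_0 = floor(sqrt(399)) = 19, since 19^2 = 361 <= 399 < 400 = 20^2.
Iterate m_{i+1} = d_i*a_i - m_i, d_{i+1} = (399 - m_{i+1}^2)/d_i, a_{i+1} = floor((a_0 + m_{i+1})/d_{i+1}):
  m_1 = 1*19 - 0 = 19, d_1 = (399 - 19^2)/1 = 38/1 = 38, a_1 = floor((19 + 19)/38) = 1.
  m_2 = 38*1 - 19 = 19, d_2 = (399 - 19^2)/38 = 38/38 = 1, a_2 = floor((19 + 19)/1) = 38.
  m_3 = 1*38 - 19 = 19, d_3 = (399 - 19^2)/1 = 38/1 = 38: (m_3, d_3) = (m_1, d_1) = (19, 38), so from here the quotients repeat a_1, a_2; the period length is 2.
So sqrt(399) = [19; (1, 38)] with period length k = 2.
k is even, so the fundamental solution of x^2 - 399y^2 = 1 is (p_{k-1}, q_{k-1}) = (p_1, q_1); compute convergents through index 1.
Convergents (p_i = a_i*p_{i-1} + p_{i-2}, q_i = a_i*q_{i-1} + q_{i-2} with p_{-2}=0, p_{-1}=1, q_{-2}=1, q_{-1}=0):
  i=0: a_0=19, p_0 = 19*1 + 0 = 19, q_0 = 19*0 + 1 = 1.
  i=1: a_1=1, p_1 = 1*19 + 1 = 20, q_1 = 1*1 + 0 = 1.
Check: 20^2 - 399*1^2 = 400 - 399 = 1, so (x, y) = (20, 1) solves the equation, and by the theorem it is the least positive solution.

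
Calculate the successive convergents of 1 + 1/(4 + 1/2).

1/1, 5/4, 11/9

Using the convergent recurrence p_i = a_i*p_{i-1} + p_{i-2}, q_i = a_i*q_{i-1} + q_{i-2} with p_{-2}=0, p_{-1}=1, q_{-2}=1, q_{-1}=0:
  i=0: a_0=1, p_0 = 1*1 + 0 = 1, q_0 = 1*0 + 1 = 1.
  i=1: a_1=4, p_1 = 4*1 + 1 = 5, q_1 = 4*1 + 0 = 4.
  i=2: a_2=2, p_2 = 2*5 + 1 = 11, q_2 = 2*4 + 1 = 9.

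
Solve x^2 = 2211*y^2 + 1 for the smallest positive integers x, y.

First expand sqrt(2211) as a continued fraction. With x_i = (sqrt(2211) + m_i)/d_i and (m_0, d_0) = (0, 1): a_0 = floor(sqrt(2211)) = 47, since 47^2 = 2209 <= 2211 < 2304 = 48^2.
Iterate m_{i+1} = d_i*a_i - m_i, d_{i+1} = (2211 - m_{i+1}^2)/d_i, a_{i+1} = floor((a_0 + m_{i+1})/d_{i+1}):
  m_1 = 1*47 - 0 = 47, d_1 = (2211 - 47^2)/1 = 2/1 = 2, a_1 = floor((47 + 47)/2) = 47.
  m_2 = 2*47 - 47 = 47, d_2 = (2211 - 47^2)/2 = 2/2 = 1, a_2 = floor((47 + 47)/1) = 94.
  m_3 = 1*94 - 47 = 47, d_3 = (2211 - 47^2)/1 = 2/1 = 2: (m_3, d_3) = (m_1, d_1) = (47, 2), so from here the quotients repeat a_1, a_2; the period length is 2.
So sqrt(2211) = [47; (47, 94)] with period length k = 2.
k is even, so the fundamental solution of x^2 - 2211y^2 = 1 is (p_{k-1}, q_{k-1}) = (p_1, q_1); compute convergents through index 1.
Convergents (p_i = a_i*p_{i-1} + p_{i-2}, q_i = a_i*q_{i-1} + q_{i-2} with p_{-2}=0, p_{-1}=1, q_{-2}=1, q_{-1}=0):
  i=0: a_0=47, p_0 = 47*1 + 0 = 47, q_0 = 47*0 + 1 = 1.
  i=1: a_1=47, p_1 = 47*47 + 1 = 2210, q_1 = 47*1 + 0 = 47.
Check: 2210^2 - 2211*47^2 = 4884100 - 4884099 = 1, so (x, y) = (2210, 47) solves the equation, and by the theorem it is the least positive solution.

(x, y) = (2210, 47)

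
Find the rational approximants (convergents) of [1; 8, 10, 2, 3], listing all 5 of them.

1/1, 9/8, 91/81, 191/170, 664/591

Using the convergent recurrence p_i = a_i*p_{i-1} + p_{i-2}, q_i = a_i*q_{i-1} + q_{i-2} with p_{-2}=0, p_{-1}=1, q_{-2}=1, q_{-1}=0:
  i=0: a_0=1, p_0 = 1*1 + 0 = 1, q_0 = 1*0 + 1 = 1.
  i=1: a_1=8, p_1 = 8*1 + 1 = 9, q_1 = 8*1 + 0 = 8.
  i=2: a_2=10, p_2 = 10*9 + 1 = 91, q_2 = 10*8 + 1 = 81.
  i=3: a_3=2, p_3 = 2*91 + 9 = 191, q_3 = 2*81 + 8 = 170.
  i=4: a_4=3, p_4 = 3*191 + 91 = 664, q_4 = 3*170 + 81 = 591.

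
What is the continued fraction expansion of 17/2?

Run the Euclidean algorithm on 17 and 2; the successive quotients are the partial quotients a_0, a_1, ... (each step inverts the fractional part left over by the previous one):
  17 = 8*2 + 1, so a_0 = 8.
  2 = 2*1 + 0, so a_1 = 2.
The remainder reaches 0 after 2 divisions, so the expansion has 2 partial quotients, read off in order.

[8; 2]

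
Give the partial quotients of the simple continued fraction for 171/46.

[3; 1, 2, 1, 1, 6]

Run the Euclidean algorithm on 171 and 46; the successive quotients are the partial quotients a_0, a_1, ... (each step inverts the fractional part left over by the previous one):
  171 = 3*46 + 33, so a_0 = 3.
  46 = 1*33 + 13, so a_1 = 1.
  33 = 2*13 + 7, so a_2 = 2.
  13 = 1*7 + 6, so a_3 = 1.
  7 = 1*6 + 1, so a_4 = 1.
  6 = 6*1 + 0, so a_5 = 6.
The remainder reaches 0 after 6 divisions, so the expansion has 6 partial quotients, read off in order.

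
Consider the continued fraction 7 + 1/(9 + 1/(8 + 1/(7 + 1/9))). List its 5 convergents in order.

7/1, 64/9, 519/73, 3697/520, 33792/4753

Using the convergent recurrence p_i = a_i*p_{i-1} + p_{i-2}, q_i = a_i*q_{i-1} + q_{i-2} with p_{-2}=0, p_{-1}=1, q_{-2}=1, q_{-1}=0:
  i=0: a_0=7, p_0 = 7*1 + 0 = 7, q_0 = 7*0 + 1 = 1.
  i=1: a_1=9, p_1 = 9*7 + 1 = 64, q_1 = 9*1 + 0 = 9.
  i=2: a_2=8, p_2 = 8*64 + 7 = 519, q_2 = 8*9 + 1 = 73.
  i=3: a_3=7, p_3 = 7*519 + 64 = 3697, q_3 = 7*73 + 9 = 520.
  i=4: a_4=9, p_4 = 9*3697 + 519 = 33792, q_4 = 9*520 + 73 = 4753.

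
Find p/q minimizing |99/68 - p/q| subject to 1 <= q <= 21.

Expand x = 99/68 as a continued fraction with the Euclidean algorithm:
  99 = 1*68 + 31, so a_0 = 1.
  68 = 2*31 + 6, so a_1 = 2.
  31 = 5*6 + 1, so a_2 = 5.
  6 = 6*1 + 0, so a_3 = 6.
so x = [1; 2, 5, 6].
Convergents (p_i = a_i*p_{i-1} + p_{i-2}, q_i = a_i*q_{i-1} + q_{i-2} with p_{-2}=0, p_{-1}=1, q_{-2}=1, q_{-1}=0), until the denominator exceeds 21:
  i=0: a_0=1, p_0 = 1*1 + 0 = 1, q_0 = 1*0 + 1 = 1.
  i=1: a_1=2, p_1 = 2*1 + 1 = 3, q_1 = 2*1 + 0 = 2.
  i=2: a_2=5, p_2 = 5*3 + 1 = 16, q_2 = 5*2 + 1 = 11.
  i=3: a_3=6, p_3 = 6*16 + 3 = 99, q_3 = 6*11 + 2 = 68.
q_3 = 68 > 21, so the last convergent with denominator <= 21 is p_2/q_2 = 16/11.
The closest fraction with denominator <= 21 is either p_2/q_2 or the intermediate fraction (k*p_2 + p_1)/(k*q_2 + q_1) with the largest k >= 1 whose denominator stays <= 21; these approach x as k grows, and every other convergent or intermediate fraction in range is farther away.
Largest k: floor((21 - q_1)/q_2) = floor((21 - 2)/11) = 1.
That gives (1*16 + 3)/(1*11 + 2) = 19/13.
Compare the errors: |x - 16/11| = |99*11 - 16*68|/(68*11) = 1/748, and |x - 19/13| = |99*13 - 19*68|/(68*13) = 5/884.
Cross-multiplying, 1*884 = 884 < 3740 = 5*748, so 1/748 is smaller: the convergent 16/11 is closer to x than 19/13.

16/11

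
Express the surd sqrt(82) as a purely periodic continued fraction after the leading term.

[9; (18)]

Write x_i = (sqrt(82) + m_i)/d_i with (m_0, d_0) = (0, 1). a_0 = floor(sqrt(82)) = 9, since 9^2 = 81 <= 82 < 100 = 10^2.
Iterate m_{i+1} = d_i*a_i - m_i, d_{i+1} = (82 - m_{i+1}^2)/d_i, a_{i+1} = floor((a_0 + m_{i+1})/d_{i+1}):
  m_1 = 1*9 - 0 = 9, d_1 = (82 - 9^2)/1 = 1/1 = 1, a_1 = floor((9 + 9)/1) = 18.
  m_2 = 1*18 - 9 = 9, d_2 = (82 - 9^2)/1 = 1/1 = 1: (m_2, d_2) = (m_1, d_1) = (9, 1), so from here the quotient a_1 repeats; the period length is 1.
Hence the expansion of sqrt(82) is a_0 = 9 followed by the repeating block 18 (period 1).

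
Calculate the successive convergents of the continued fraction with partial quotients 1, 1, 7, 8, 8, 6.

Using the convergent recurrence p_i = a_i*p_{i-1} + p_{i-2}, q_i = a_i*q_{i-1} + q_{i-2} with p_{-2}=0, p_{-1}=1, q_{-2}=1, q_{-1}=0:
  i=0: a_0=1, p_0 = 1*1 + 0 = 1, q_0 = 1*0 + 1 = 1.
  i=1: a_1=1, p_1 = 1*1 + 1 = 2, q_1 = 1*1 + 0 = 1.
  i=2: a_2=7, p_2 = 7*2 + 1 = 15, q_2 = 7*1 + 1 = 8.
  i=3: a_3=8, p_3 = 8*15 + 2 = 122, q_3 = 8*8 + 1 = 65.
  i=4: a_4=8, p_4 = 8*122 + 15 = 991, q_4 = 8*65 + 8 = 528.
  i=5: a_5=6, p_5 = 6*991 + 122 = 6068, q_5 = 6*528 + 65 = 3233.

1/1, 2/1, 15/8, 122/65, 991/528, 6068/3233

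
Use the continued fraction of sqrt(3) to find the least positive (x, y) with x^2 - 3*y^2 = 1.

First expand sqrt(3) as a continued fraction. With x_i = (sqrt(3) + m_i)/d_i and (m_0, d_0) = (0, 1): a_0 = floor(sqrt(3)) = 1, since 1^2 = 1 <= 3 < 4 = 2^2.
Iterate m_{i+1} = d_i*a_i - m_i, d_{i+1} = (3 - m_{i+1}^2)/d_i, a_{i+1} = floor((a_0 + m_{i+1})/d_{i+1}):
  m_1 = 1*1 - 0 = 1, d_1 = (3 - 1^2)/1 = 2/1 = 2, a_1 = floor((1 + 1)/2) = 1.
  m_2 = 2*1 - 1 = 1, d_2 = (3 - 1^2)/2 = 2/2 = 1, a_2 = floor((1 + 1)/1) = 2.
  m_3 = 1*2 - 1 = 1, d_3 = (3 - 1^2)/1 = 2/1 = 2: (m_3, d_3) = (m_1, d_1) = (1, 2), so from here the quotients repeat a_1, a_2; the period length is 2.
So sqrt(3) = [1; (1, 2)] with period length k = 2.
k is even, so the fundamental solution of x^2 - 3y^2 = 1 is (p_{k-1}, q_{k-1}) = (p_1, q_1); compute convergents through index 1.
Convergents (p_i = a_i*p_{i-1} + p_{i-2}, q_i = a_i*q_{i-1} + q_{i-2} with p_{-2}=0, p_{-1}=1, q_{-2}=1, q_{-1}=0):
  i=0: a_0=1, p_0 = 1*1 + 0 = 1, q_0 = 1*0 + 1 = 1.
  i=1: a_1=1, p_1 = 1*1 + 1 = 2, q_1 = 1*1 + 0 = 1.
Check: 2^2 - 3*1^2 = 4 - 3 = 1, so (x, y) = (2, 1) solves the equation, and by the theorem it is the least positive solution.

(x, y) = (2, 1)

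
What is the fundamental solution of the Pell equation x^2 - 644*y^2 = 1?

(x, y) = (11775, 464)

First expand sqrt(644) as a continued fraction. With x_i = (sqrt(644) + m_i)/d_i and (m_0, d_0) = (0, 1): a_0 = floor(sqrt(644)) = 25, since 25^2 = 625 <= 644 < 676 = 26^2.
Iterate m_{i+1} = d_i*a_i - m_i, d_{i+1} = (644 - m_{i+1}^2)/d_i, a_{i+1} = floor((a_0 + m_{i+1})/d_{i+1}):
  m_1 = 1*25 - 0 = 25, d_1 = (644 - 25^2)/1 = 19/1 = 19, a_1 = floor((25 + 25)/19) = 2.
  m_2 = 19*2 - 25 = 13, d_2 = (644 - 13^2)/19 = 475/19 = 25, a_2 = floor((25 + 13)/25) = 1.
  m_3 = 25*1 - 13 = 12, d_3 = (644 - 12^2)/25 = 500/25 = 20, a_3 = floor((25 + 12)/20) = 1.
  m_4 = 20*1 - 12 = 8, d_4 = (644 - 8^2)/20 = 580/20 = 29, a_4 = floor((25 + 8)/29) = 1.
  m_5 = 29*1 - 8 = 21, d_5 = (644 - 21^2)/29 = 203/29 = 7, a_5 = floor((25 + 21)/7) = 6.
  m_6 = 7*6 - 21 = 21, d_6 = (644 - 21^2)/7 = 203/7 = 29, a_6 = floor((25 + 21)/29) = 1.
  m_7 = 29*1 - 21 = 8, d_7 = (644 - 8^2)/29 = 580/29 = 20, a_7 = floor((25 + 8)/20) = 1.
  m_8 = 20*1 - 8 = 12, d_8 = (644 - 12^2)/20 = 500/20 = 25, a_8 = floor((25 + 12)/25) = 1.
  m_9 = 25*1 - 12 = 13, d_9 = (644 - 13^2)/25 = 475/25 = 19, a_9 = floor((25 + 13)/19) = 2.
  m_10 = 19*2 - 13 = 25, d_10 = (644 - 25^2)/19 = 19/19 = 1, a_10 = floor((25 + 25)/1) = 50.
  m_11 = 1*50 - 25 = 25, d_11 = (644 - 25^2)/1 = 19/1 = 19: (m_11, d_11) = (m_1, d_1) = (25, 19), so from here the quotients repeat a_1, ..., a_10; the period length is 10.
So sqrt(644) = [25; (2, 1, 1, 1, 6, 1, 1, 1, 2, 50)] with period length k = 10.
k is even, so the fundamental solution of x^2 - 644y^2 = 1 is (p_{k-1}, q_{k-1}) = (p_9, q_9); compute convergents through index 9.
Convergents (p_i = a_i*p_{i-1} + p_{i-2}, q_i = a_i*q_{i-1} + q_{i-2} with p_{-2}=0, p_{-1}=1, q_{-2}=1, q_{-1}=0):
  i=0: a_0=25, p_0 = 25*1 + 0 = 25, q_0 = 25*0 + 1 = 1.
  i=1: a_1=2, p_1 = 2*25 + 1 = 51, q_1 = 2*1 + 0 = 2.
  i=2: a_2=1, p_2 = 1*51 + 25 = 76, q_2 = 1*2 + 1 = 3.
  i=3: a_3=1, p_3 = 1*76 + 51 = 127, q_3 = 1*3 + 2 = 5.
  i=4: a_4=1, p_4 = 1*127 + 76 = 203, q_4 = 1*5 + 3 = 8.
  i=5: a_5=6, p_5 = 6*203 + 127 = 1345, q_5 = 6*8 + 5 = 53.
  i=6: a_6=1, p_6 = 1*1345 + 203 = 1548, q_6 = 1*53 + 8 = 61.
  i=7: a_7=1, p_7 = 1*1548 + 1345 = 2893, q_7 = 1*61 + 53 = 114.
  i=8: a_8=1, p_8 = 1*2893 + 1548 = 4441, q_8 = 1*114 + 61 = 175.
  i=9: a_9=2, p_9 = 2*4441 + 2893 = 11775, q_9 = 2*175 + 114 = 464.
Check: 11775^2 - 644*464^2 = 138650625 - 138650624 = 1, so (x, y) = (11775, 464) solves the equation, and by the theorem it is the least positive solution.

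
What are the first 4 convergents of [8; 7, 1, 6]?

Using the convergent recurrence p_i = a_i*p_{i-1} + p_{i-2}, q_i = a_i*q_{i-1} + q_{i-2} with p_{-2}=0, p_{-1}=1, q_{-2}=1, q_{-1}=0:
  i=0: a_0=8, p_0 = 8*1 + 0 = 8, q_0 = 8*0 + 1 = 1.
  i=1: a_1=7, p_1 = 7*8 + 1 = 57, q_1 = 7*1 + 0 = 7.
  i=2: a_2=1, p_2 = 1*57 + 8 = 65, q_2 = 1*7 + 1 = 8.
  i=3: a_3=6, p_3 = 6*65 + 57 = 447, q_3 = 6*8 + 7 = 55.

8/1, 57/7, 65/8, 447/55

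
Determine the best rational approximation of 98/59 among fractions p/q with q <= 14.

5/3

Expand x = 98/59 as a continued fraction with the Euclidean algorithm:
  98 = 1*59 + 39, so a_0 = 1.
  59 = 1*39 + 20, so a_1 = 1.
  39 = 1*20 + 19, so a_2 = 1.
  20 = 1*19 + 1, so a_3 = 1.
  19 = 19*1 + 0, so a_4 = 19.
so x = [1; 1, 1, 1, 19].
Convergents (p_i = a_i*p_{i-1} + p_{i-2}, q_i = a_i*q_{i-1} + q_{i-2} with p_{-2}=0, p_{-1}=1, q_{-2}=1, q_{-1}=0), until the denominator exceeds 14:
  i=0: a_0=1, p_0 = 1*1 + 0 = 1, q_0 = 1*0 + 1 = 1.
  i=1: a_1=1, p_1 = 1*1 + 1 = 2, q_1 = 1*1 + 0 = 1.
  i=2: a_2=1, p_2 = 1*2 + 1 = 3, q_2 = 1*1 + 1 = 2.
  i=3: a_3=1, p_3 = 1*3 + 2 = 5, q_3 = 1*2 + 1 = 3.
  i=4: a_4=19, p_4 = 19*5 + 3 = 98, q_4 = 19*3 + 2 = 59.
q_4 = 59 > 14, so the last convergent with denominator <= 14 is p_3/q_3 = 5/3.
The closest fraction with denominator <= 14 is either p_3/q_3 or the intermediate fraction (k*p_3 + p_2)/(k*q_3 + q_2) with the largest k >= 1 whose denominator stays <= 14; these approach x as k grows, and every other convergent or intermediate fraction in range is farther away.
Largest k: floor((14 - q_2)/q_3) = floor((14 - 2)/3) = 4.
That gives (4*5 + 3)/(4*3 + 2) = 23/14.
Compare the errors: |x - 5/3| = |98*3 - 5*59|/(59*3) = 1/177, and |x - 23/14| = |98*14 - 23*59|/(59*14) = 15/826.
Cross-multiplying, 1*826 = 826 < 2655 = 15*177, so 1/177 is smaller: the convergent 5/3 is closer to x than 23/14.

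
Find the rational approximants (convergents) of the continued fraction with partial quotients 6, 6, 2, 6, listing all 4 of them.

6/1, 37/6, 80/13, 517/84

Using the convergent recurrence p_i = a_i*p_{i-1} + p_{i-2}, q_i = a_i*q_{i-1} + q_{i-2} with p_{-2}=0, p_{-1}=1, q_{-2}=1, q_{-1}=0:
  i=0: a_0=6, p_0 = 6*1 + 0 = 6, q_0 = 6*0 + 1 = 1.
  i=1: a_1=6, p_1 = 6*6 + 1 = 37, q_1 = 6*1 + 0 = 6.
  i=2: a_2=2, p_2 = 2*37 + 6 = 80, q_2 = 2*6 + 1 = 13.
  i=3: a_3=6, p_3 = 6*80 + 37 = 517, q_3 = 6*13 + 6 = 84.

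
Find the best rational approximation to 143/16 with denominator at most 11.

Expand x = 143/16 as a continued fraction with the Euclidean algorithm:
  143 = 8*16 + 15, so a_0 = 8.
  16 = 1*15 + 1, so a_1 = 1.
  15 = 15*1 + 0, so a_2 = 15.
so x = [8; 1, 15].
Convergents (p_i = a_i*p_{i-1} + p_{i-2}, q_i = a_i*q_{i-1} + q_{i-2} with p_{-2}=0, p_{-1}=1, q_{-2}=1, q_{-1}=0), until the denominator exceeds 11:
  i=0: a_0=8, p_0 = 8*1 + 0 = 8, q_0 = 8*0 + 1 = 1.
  i=1: a_1=1, p_1 = 1*8 + 1 = 9, q_1 = 1*1 + 0 = 1.
  i=2: a_2=15, p_2 = 15*9 + 8 = 143, q_2 = 15*1 + 1 = 16.
q_2 = 16 > 11, so the last convergent with denominator <= 11 is p_1/q_1 = 9/1.
The closest fraction with denominator <= 11 is either p_1/q_1 or the intermediate fraction (k*p_1 + p_0)/(k*q_1 + q_0) with the largest k >= 1 whose denominator stays <= 11; these approach x as k grows, and every other convergent or intermediate fraction in range is farther away.
Largest k: floor((11 - q_0)/q_1) = floor((11 - 1)/1) = 10.
That gives (10*9 + 8)/(10*1 + 1) = 98/11.
Compare the errors: |x - 9/1| = |143*1 - 9*16|/(16*1) = 1/16, and |x - 98/11| = |143*11 - 98*16|/(16*11) = 5/176.
Cross-multiplying, 5*16 = 80 < 176 = 1*176, so 5/176 is smaller: the intermediate fraction 98/11 is closer to x than 9/1.

98/11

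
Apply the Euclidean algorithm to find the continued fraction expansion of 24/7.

[3; 2, 3]

Run the Euclidean algorithm on 24 and 7; the successive quotients are the partial quotients a_0, a_1, ... (each step inverts the fractional part left over by the previous one):
  24 = 3*7 + 3, so a_0 = 3.
  7 = 2*3 + 1, so a_1 = 2.
  3 = 3*1 + 0, so a_2 = 3.
The remainder reaches 0 after 3 divisions, so the expansion has 3 partial quotients, read off in order.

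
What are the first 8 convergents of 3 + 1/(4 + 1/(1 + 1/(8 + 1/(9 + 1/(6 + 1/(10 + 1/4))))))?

Using the convergent recurrence p_i = a_i*p_{i-1} + p_{i-2}, q_i = a_i*q_{i-1} + q_{i-2} with p_{-2}=0, p_{-1}=1, q_{-2}=1, q_{-1}=0:
  i=0: a_0=3, p_0 = 3*1 + 0 = 3, q_0 = 3*0 + 1 = 1.
  i=1: a_1=4, p_1 = 4*3 + 1 = 13, q_1 = 4*1 + 0 = 4.
  i=2: a_2=1, p_2 = 1*13 + 3 = 16, q_2 = 1*4 + 1 = 5.
  i=3: a_3=8, p_3 = 8*16 + 13 = 141, q_3 = 8*5 + 4 = 44.
  i=4: a_4=9, p_4 = 9*141 + 16 = 1285, q_4 = 9*44 + 5 = 401.
  i=5: a_5=6, p_5 = 6*1285 + 141 = 7851, q_5 = 6*401 + 44 = 2450.
  i=6: a_6=10, p_6 = 10*7851 + 1285 = 79795, q_6 = 10*2450 + 401 = 24901.
  i=7: a_7=4, p_7 = 4*79795 + 7851 = 327031, q_7 = 4*24901 + 2450 = 102054.

3/1, 13/4, 16/5, 141/44, 1285/401, 7851/2450, 79795/24901, 327031/102054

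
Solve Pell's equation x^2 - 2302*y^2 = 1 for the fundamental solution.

First expand sqrt(2302) as a continued fraction. With x_i = (sqrt(2302) + m_i)/d_i and (m_0, d_0) = (0, 1): a_0 = floor(sqrt(2302)) = 47, since 47^2 = 2209 <= 2302 < 2304 = 48^2.
Iterate m_{i+1} = d_i*a_i - m_i, d_{i+1} = (2302 - m_{i+1}^2)/d_i, a_{i+1} = floor((a_0 + m_{i+1})/d_{i+1}):
  m_1 = 1*47 - 0 = 47, d_1 = (2302 - 47^2)/1 = 93/1 = 93, a_1 = floor((47 + 47)/93) = 1.
  m_2 = 93*1 - 47 = 46, d_2 = (2302 - 46^2)/93 = 186/93 = 2, a_2 = floor((47 + 46)/2) = 46.
  m_3 = 2*46 - 46 = 46, d_3 = (2302 - 46^2)/2 = 186/2 = 93, a_3 = floor((47 + 46)/93) = 1.
  m_4 = 93*1 - 46 = 47, d_4 = (2302 - 47^2)/93 = 93/93 = 1, a_4 = floor((47 + 47)/1) = 94.
  m_5 = 1*94 - 47 = 47, d_5 = (2302 - 47^2)/1 = 93/1 = 93: (m_5, d_5) = (m_1, d_1) = (47, 93), so from here the quotients repeat a_1, ..., a_4; the period length is 4.
So sqrt(2302) = [47; (1, 46, 1, 94)] with period length k = 4.
k is even, so the fundamental solution of x^2 - 2302y^2 = 1 is (p_{k-1}, q_{k-1}) = (p_3, q_3); compute convergents through index 3.
Convergents (p_i = a_i*p_{i-1} + p_{i-2}, q_i = a_i*q_{i-1} + q_{i-2} with p_{-2}=0, p_{-1}=1, q_{-2}=1, q_{-1}=0):
  i=0: a_0=47, p_0 = 47*1 + 0 = 47, q_0 = 47*0 + 1 = 1.
  i=1: a_1=1, p_1 = 1*47 + 1 = 48, q_1 = 1*1 + 0 = 1.
  i=2: a_2=46, p_2 = 46*48 + 47 = 2255, q_2 = 46*1 + 1 = 47.
  i=3: a_3=1, p_3 = 1*2255 + 48 = 2303, q_3 = 1*47 + 1 = 48.
Check: 2303^2 - 2302*48^2 = 5303809 - 5303808 = 1, so (x, y) = (2303, 48) solves the equation, and by the theorem it is the least positive solution.

(x, y) = (2303, 48)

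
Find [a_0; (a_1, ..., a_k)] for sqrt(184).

Write x_i = (sqrt(184) + m_i)/d_i with (m_0, d_0) = (0, 1). a_0 = floor(sqrt(184)) = 13, since 13^2 = 169 <= 184 < 196 = 14^2.
Iterate m_{i+1} = d_i*a_i - m_i, d_{i+1} = (184 - m_{i+1}^2)/d_i, a_{i+1} = floor((a_0 + m_{i+1})/d_{i+1}):
  m_1 = 1*13 - 0 = 13, d_1 = (184 - 13^2)/1 = 15/1 = 15, a_1 = floor((13 + 13)/15) = 1.
  m_2 = 15*1 - 13 = 2, d_2 = (184 - 2^2)/15 = 180/15 = 12, a_2 = floor((13 + 2)/12) = 1.
  m_3 = 12*1 - 2 = 10, d_3 = (184 - 10^2)/12 = 84/12 = 7, a_3 = floor((13 + 10)/7) = 3.
  m_4 = 7*3 - 10 = 11, d_4 = (184 - 11^2)/7 = 63/7 = 9, a_4 = floor((13 + 11)/9) = 2.
  m_5 = 9*2 - 11 = 7, d_5 = (184 - 7^2)/9 = 135/9 = 15, a_5 = floor((13 + 7)/15) = 1.
  m_6 = 15*1 - 7 = 8, d_6 = (184 - 8^2)/15 = 120/15 = 8, a_6 = floor((13 + 8)/8) = 2.
  m_7 = 8*2 - 8 = 8, d_7 = (184 - 8^2)/8 = 120/8 = 15, a_7 = floor((13 + 8)/15) = 1.
  m_8 = 15*1 - 8 = 7, d_8 = (184 - 7^2)/15 = 135/15 = 9, a_8 = floor((13 + 7)/9) = 2.
  m_9 = 9*2 - 7 = 11, d_9 = (184 - 11^2)/9 = 63/9 = 7, a_9 = floor((13 + 11)/7) = 3.
  m_10 = 7*3 - 11 = 10, d_10 = (184 - 10^2)/7 = 84/7 = 12, a_10 = floor((13 + 10)/12) = 1.
  m_11 = 12*1 - 10 = 2, d_11 = (184 - 2^2)/12 = 180/12 = 15, a_11 = floor((13 + 2)/15) = 1.
  m_12 = 15*1 - 2 = 13, d_12 = (184 - 13^2)/15 = 15/15 = 1, a_12 = floor((13 + 13)/1) = 26.
  m_13 = 1*26 - 13 = 13, d_13 = (184 - 13^2)/1 = 15/1 = 15: (m_13, d_13) = (m_1, d_1) = (13, 15), so from here the quotients repeat a_1, ..., a_12; the period length is 12.
Hence the expansion of sqrt(184) is a_0 = 13 followed by the repeating block 1, 1, 3, 2, 1, 2, 1, 2, 3, 1, 1, 26 (period 12).

[13; (1, 1, 3, 2, 1, 2, 1, 2, 3, 1, 1, 26)]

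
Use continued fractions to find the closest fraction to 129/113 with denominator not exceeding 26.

8/7

Expand x = 129/113 as a continued fraction with the Euclidean algorithm:
  129 = 1*113 + 16, so a_0 = 1.
  113 = 7*16 + 1, so a_1 = 7.
  16 = 16*1 + 0, so a_2 = 16.
so x = [1; 7, 16].
Convergents (p_i = a_i*p_{i-1} + p_{i-2}, q_i = a_i*q_{i-1} + q_{i-2} with p_{-2}=0, p_{-1}=1, q_{-2}=1, q_{-1}=0), until the denominator exceeds 26:
  i=0: a_0=1, p_0 = 1*1 + 0 = 1, q_0 = 1*0 + 1 = 1.
  i=1: a_1=7, p_1 = 7*1 + 1 = 8, q_1 = 7*1 + 0 = 7.
  i=2: a_2=16, p_2 = 16*8 + 1 = 129, q_2 = 16*7 + 1 = 113.
q_2 = 113 > 26, so the last convergent with denominator <= 26 is p_1/q_1 = 8/7.
The closest fraction with denominator <= 26 is either p_1/q_1 or the intermediate fraction (k*p_1 + p_0)/(k*q_1 + q_0) with the largest k >= 1 whose denominator stays <= 26; these approach x as k grows, and every other convergent or intermediate fraction in range is farther away.
Largest k: floor((26 - q_0)/q_1) = floor((26 - 1)/7) = 3.
That gives (3*8 + 1)/(3*7 + 1) = 25/22.
Compare the errors: |x - 8/7| = |129*7 - 8*113|/(113*7) = 1/791, and |x - 25/22| = |129*22 - 25*113|/(113*22) = 13/2486.
Cross-multiplying, 1*2486 = 2486 < 10283 = 13*791, so 1/791 is smaller: the convergent 8/7 is closer to x than 25/22.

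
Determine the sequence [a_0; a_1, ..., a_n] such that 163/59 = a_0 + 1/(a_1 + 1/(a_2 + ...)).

Run the Euclidean algorithm on 163 and 59; the successive quotients are the partial quotients a_0, a_1, ... (each step inverts the fractional part left over by the previous one):
  163 = 2*59 + 45, so a_0 = 2.
  59 = 1*45 + 14, so a_1 = 1.
  45 = 3*14 + 3, so a_2 = 3.
  14 = 4*3 + 2, so a_3 = 4.
  3 = 1*2 + 1, so a_4 = 1.
  2 = 2*1 + 0, so a_5 = 2.
The remainder reaches 0 after 6 divisions, so the expansion has 6 partial quotients, read off in order.

[2; 1, 3, 4, 1, 2]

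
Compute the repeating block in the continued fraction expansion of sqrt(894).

[29; (1, 8, 1, 58)]

Write x_i = (sqrt(894) + m_i)/d_i with (m_0, d_0) = (0, 1). a_0 = floor(sqrt(894)) = 29, since 29^2 = 841 <= 894 < 900 = 30^2.
Iterate m_{i+1} = d_i*a_i - m_i, d_{i+1} = (894 - m_{i+1}^2)/d_i, a_{i+1} = floor((a_0 + m_{i+1})/d_{i+1}):
  m_1 = 1*29 - 0 = 29, d_1 = (894 - 29^2)/1 = 53/1 = 53, a_1 = floor((29 + 29)/53) = 1.
  m_2 = 53*1 - 29 = 24, d_2 = (894 - 24^2)/53 = 318/53 = 6, a_2 = floor((29 + 24)/6) = 8.
  m_3 = 6*8 - 24 = 24, d_3 = (894 - 24^2)/6 = 318/6 = 53, a_3 = floor((29 + 24)/53) = 1.
  m_4 = 53*1 - 24 = 29, d_4 = (894 - 29^2)/53 = 53/53 = 1, a_4 = floor((29 + 29)/1) = 58.
  m_5 = 1*58 - 29 = 29, d_5 = (894 - 29^2)/1 = 53/1 = 53: (m_5, d_5) = (m_1, d_1) = (29, 53), so from here the quotients repeat a_1, ..., a_4; the period length is 4.
Hence the expansion of sqrt(894) is a_0 = 29 followed by the repeating block 1, 8, 1, 58 (period 4).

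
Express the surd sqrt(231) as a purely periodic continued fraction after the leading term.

[15; (5, 30)]

Write x_i = (sqrt(231) + m_i)/d_i with (m_0, d_0) = (0, 1). a_0 = floor(sqrt(231)) = 15, since 15^2 = 225 <= 231 < 256 = 16^2.
Iterate m_{i+1} = d_i*a_i - m_i, d_{i+1} = (231 - m_{i+1}^2)/d_i, a_{i+1} = floor((a_0 + m_{i+1})/d_{i+1}):
  m_1 = 1*15 - 0 = 15, d_1 = (231 - 15^2)/1 = 6/1 = 6, a_1 = floor((15 + 15)/6) = 5.
  m_2 = 6*5 - 15 = 15, d_2 = (231 - 15^2)/6 = 6/6 = 1, a_2 = floor((15 + 15)/1) = 30.
  m_3 = 1*30 - 15 = 15, d_3 = (231 - 15^2)/1 = 6/1 = 6: (m_3, d_3) = (m_1, d_1) = (15, 6), so from here the quotients repeat a_1, a_2; the period length is 2.
Hence the expansion of sqrt(231) is a_0 = 15 followed by the repeating block 5, 30 (period 2).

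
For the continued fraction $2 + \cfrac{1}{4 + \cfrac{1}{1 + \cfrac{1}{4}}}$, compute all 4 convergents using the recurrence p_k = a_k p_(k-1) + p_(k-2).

Using the convergent recurrence p_i = a_i*p_{i-1} + p_{i-2}, q_i = a_i*q_{i-1} + q_{i-2} with p_{-2}=0, p_{-1}=1, q_{-2}=1, q_{-1}=0:
  i=0: a_0=2, p_0 = 2*1 + 0 = 2, q_0 = 2*0 + 1 = 1.
  i=1: a_1=4, p_1 = 4*2 + 1 = 9, q_1 = 4*1 + 0 = 4.
  i=2: a_2=1, p_2 = 1*9 + 2 = 11, q_2 = 1*4 + 1 = 5.
  i=3: a_3=4, p_3 = 4*11 + 9 = 53, q_3 = 4*5 + 4 = 24.

2/1, 9/4, 11/5, 53/24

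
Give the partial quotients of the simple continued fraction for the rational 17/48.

Run the Euclidean algorithm on 17 and 48; the successive quotients are the partial quotients a_0, a_1, ... (each step inverts the fractional part left over by the previous one):
  17 = 0*48 + 17, so a_0 = 0.
  48 = 2*17 + 14, so a_1 = 2.
  17 = 1*14 + 3, so a_2 = 1.
  14 = 4*3 + 2, so a_3 = 4.
  3 = 1*2 + 1, so a_4 = 1.
  2 = 2*1 + 0, so a_5 = 2.
The remainder reaches 0 after 6 divisions, so the expansion has 6 partial quotients, read off in order.

[0; 2, 1, 4, 1, 2]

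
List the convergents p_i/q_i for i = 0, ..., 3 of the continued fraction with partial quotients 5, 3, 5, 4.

Using the convergent recurrence p_i = a_i*p_{i-1} + p_{i-2}, q_i = a_i*q_{i-1} + q_{i-2} with p_{-2}=0, p_{-1}=1, q_{-2}=1, q_{-1}=0:
  i=0: a_0=5, p_0 = 5*1 + 0 = 5, q_0 = 5*0 + 1 = 1.
  i=1: a_1=3, p_1 = 3*5 + 1 = 16, q_1 = 3*1 + 0 = 3.
  i=2: a_2=5, p_2 = 5*16 + 5 = 85, q_2 = 5*3 + 1 = 16.
  i=3: a_3=4, p_3 = 4*85 + 16 = 356, q_3 = 4*16 + 3 = 67.

5/1, 16/3, 85/16, 356/67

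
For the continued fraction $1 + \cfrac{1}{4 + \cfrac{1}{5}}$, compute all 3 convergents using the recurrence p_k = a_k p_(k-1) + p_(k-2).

Using the convergent recurrence p_i = a_i*p_{i-1} + p_{i-2}, q_i = a_i*q_{i-1} + q_{i-2} with p_{-2}=0, p_{-1}=1, q_{-2}=1, q_{-1}=0:
  i=0: a_0=1, p_0 = 1*1 + 0 = 1, q_0 = 1*0 + 1 = 1.
  i=1: a_1=4, p_1 = 4*1 + 1 = 5, q_1 = 4*1 + 0 = 4.
  i=2: a_2=5, p_2 = 5*5 + 1 = 26, q_2 = 5*4 + 1 = 21.

1/1, 5/4, 26/21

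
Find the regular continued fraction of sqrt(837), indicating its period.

[28; (1, 13, 2, 13, 1, 56)]

Write x_i = (sqrt(837) + m_i)/d_i with (m_0, d_0) = (0, 1). a_0 = floor(sqrt(837)) = 28, since 28^2 = 784 <= 837 < 841 = 29^2.
Iterate m_{i+1} = d_i*a_i - m_i, d_{i+1} = (837 - m_{i+1}^2)/d_i, a_{i+1} = floor((a_0 + m_{i+1})/d_{i+1}):
  m_1 = 1*28 - 0 = 28, d_1 = (837 - 28^2)/1 = 53/1 = 53, a_1 = floor((28 + 28)/53) = 1.
  m_2 = 53*1 - 28 = 25, d_2 = (837 - 25^2)/53 = 212/53 = 4, a_2 = floor((28 + 25)/4) = 13.
  m_3 = 4*13 - 25 = 27, d_3 = (837 - 27^2)/4 = 108/4 = 27, a_3 = floor((28 + 27)/27) = 2.
  m_4 = 27*2 - 27 = 27, d_4 = (837 - 27^2)/27 = 108/27 = 4, a_4 = floor((28 + 27)/4) = 13.
  m_5 = 4*13 - 27 = 25, d_5 = (837 - 25^2)/4 = 212/4 = 53, a_5 = floor((28 + 25)/53) = 1.
  m_6 = 53*1 - 25 = 28, d_6 = (837 - 28^2)/53 = 53/53 = 1, a_6 = floor((28 + 28)/1) = 56.
  m_7 = 1*56 - 28 = 28, d_7 = (837 - 28^2)/1 = 53/1 = 53: (m_7, d_7) = (m_1, d_1) = (28, 53), so from here the quotients repeat a_1, ..., a_6; the period length is 6.
Hence the expansion of sqrt(837) is a_0 = 28 followed by the repeating block 1, 13, 2, 13, 1, 56 (period 6).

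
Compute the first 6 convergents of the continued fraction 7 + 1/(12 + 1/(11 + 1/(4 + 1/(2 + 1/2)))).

Using the convergent recurrence p_i = a_i*p_{i-1} + p_{i-2}, q_i = a_i*q_{i-1} + q_{i-2} with p_{-2}=0, p_{-1}=1, q_{-2}=1, q_{-1}=0:
  i=0: a_0=7, p_0 = 7*1 + 0 = 7, q_0 = 7*0 + 1 = 1.
  i=1: a_1=12, p_1 = 12*7 + 1 = 85, q_1 = 12*1 + 0 = 12.
  i=2: a_2=11, p_2 = 11*85 + 7 = 942, q_2 = 11*12 + 1 = 133.
  i=3: a_3=4, p_3 = 4*942 + 85 = 3853, q_3 = 4*133 + 12 = 544.
  i=4: a_4=2, p_4 = 2*3853 + 942 = 8648, q_4 = 2*544 + 133 = 1221.
  i=5: a_5=2, p_5 = 2*8648 + 3853 = 21149, q_5 = 2*1221 + 544 = 2986.

7/1, 85/12, 942/133, 3853/544, 8648/1221, 21149/2986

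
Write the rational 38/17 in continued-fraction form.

[2; 4, 4]

Run the Euclidean algorithm on 38 and 17; the successive quotients are the partial quotients a_0, a_1, ... (each step inverts the fractional part left over by the previous one):
  38 = 2*17 + 4, so a_0 = 2.
  17 = 4*4 + 1, so a_1 = 4.
  4 = 4*1 + 0, so a_2 = 4.
The remainder reaches 0 after 3 divisions, so the expansion has 3 partial quotients, read off in order.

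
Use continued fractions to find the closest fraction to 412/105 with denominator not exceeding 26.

Expand x = 412/105 as a continued fraction with the Euclidean algorithm:
  412 = 3*105 + 97, so a_0 = 3.
  105 = 1*97 + 8, so a_1 = 1.
  97 = 12*8 + 1, so a_2 = 12.
  8 = 8*1 + 0, so a_3 = 8.
so x = [3; 1, 12, 8].
Convergents (p_i = a_i*p_{i-1} + p_{i-2}, q_i = a_i*q_{i-1} + q_{i-2} with p_{-2}=0, p_{-1}=1, q_{-2}=1, q_{-1}=0), until the denominator exceeds 26:
  i=0: a_0=3, p_0 = 3*1 + 0 = 3, q_0 = 3*0 + 1 = 1.
  i=1: a_1=1, p_1 = 1*3 + 1 = 4, q_1 = 1*1 + 0 = 1.
  i=2: a_2=12, p_2 = 12*4 + 3 = 51, q_2 = 12*1 + 1 = 13.
  i=3: a_3=8, p_3 = 8*51 + 4 = 412, q_3 = 8*13 + 1 = 105.
q_3 = 105 > 26, so the last convergent with denominator <= 26 is p_2/q_2 = 51/13.
The closest fraction with denominator <= 26 is either p_2/q_2 or the intermediate fraction (k*p_2 + p_1)/(k*q_2 + q_1) with the largest k >= 1 whose denominator stays <= 26; these approach x as k grows, and every other convergent or intermediate fraction in range is farther away.
Largest k: floor((26 - q_1)/q_2) = floor((26 - 1)/13) = 1.
That gives (1*51 + 4)/(1*13 + 1) = 55/14.
Compare the errors: |x - 51/13| = |412*13 - 51*105|/(105*13) = 1/1365, and |x - 55/14| = |412*14 - 55*105|/(105*14) = 7/1470.
Cross-multiplying, 1*1470 = 1470 < 9555 = 7*1365, so 1/1365 is smaller: the convergent 51/13 is closer to x than 55/14.

51/13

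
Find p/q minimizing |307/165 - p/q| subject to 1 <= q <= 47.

80/43

Expand x = 307/165 as a continued fraction with the Euclidean algorithm:
  307 = 1*165 + 142, so a_0 = 1.
  165 = 1*142 + 23, so a_1 = 1.
  142 = 6*23 + 4, so a_2 = 6.
  23 = 5*4 + 3, so a_3 = 5.
  4 = 1*3 + 1, so a_4 = 1.
  3 = 3*1 + 0, so a_5 = 3.
so x = [1; 1, 6, 5, 1, 3].
Convergents (p_i = a_i*p_{i-1} + p_{i-2}, q_i = a_i*q_{i-1} + q_{i-2} with p_{-2}=0, p_{-1}=1, q_{-2}=1, q_{-1}=0), until the denominator exceeds 47:
  i=0: a_0=1, p_0 = 1*1 + 0 = 1, q_0 = 1*0 + 1 = 1.
  i=1: a_1=1, p_1 = 1*1 + 1 = 2, q_1 = 1*1 + 0 = 1.
  i=2: a_2=6, p_2 = 6*2 + 1 = 13, q_2 = 6*1 + 1 = 7.
  i=3: a_3=5, p_3 = 5*13 + 2 = 67, q_3 = 5*7 + 1 = 36.
  i=4: a_4=1, p_4 = 1*67 + 13 = 80, q_4 = 1*36 + 7 = 43.
  i=5: a_5=3, p_5 = 3*80 + 67 = 307, q_5 = 3*43 + 36 = 165.
q_5 = 165 > 47, so the last convergent with denominator <= 47 is p_4/q_4 = 80/43.
The closest fraction with denominator <= 47 is either p_4/q_4 or the intermediate fraction (k*p_4 + p_3)/(k*q_4 + q_3) with the largest k >= 1 whose denominator stays <= 47; these approach x as k grows, and every other convergent or intermediate fraction in range is farther away.
Largest k: floor((47 - q_3)/q_4) = floor((47 - 36)/43) = 0.
Since k = 0, no intermediate fraction beyond p_4/q_4 has denominator <= 47, so the convergent 80/43 is the closest (its error is |307*43 - 80*165|/(165*43) = 1/7095).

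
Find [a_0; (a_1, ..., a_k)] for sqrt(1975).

Write x_i = (sqrt(1975) + m_i)/d_i with (m_0, d_0) = (0, 1). a_0 = floor(sqrt(1975)) = 44, since 44^2 = 1936 <= 1975 < 2025 = 45^2.
Iterate m_{i+1} = d_i*a_i - m_i, d_{i+1} = (1975 - m_{i+1}^2)/d_i, a_{i+1} = floor((a_0 + m_{i+1})/d_{i+1}):
  m_1 = 1*44 - 0 = 44, d_1 = (1975 - 44^2)/1 = 39/1 = 39, a_1 = floor((44 + 44)/39) = 2.
  m_2 = 39*2 - 44 = 34, d_2 = (1975 - 34^2)/39 = 819/39 = 21, a_2 = floor((44 + 34)/21) = 3.
  m_3 = 21*3 - 34 = 29, d_3 = (1975 - 29^2)/21 = 1134/21 = 54, a_3 = floor((44 + 29)/54) = 1.
  m_4 = 54*1 - 29 = 25, d_4 = (1975 - 25^2)/54 = 1350/54 = 25, a_4 = floor((44 + 25)/25) = 2.
  m_5 = 25*2 - 25 = 25, d_5 = (1975 - 25^2)/25 = 1350/25 = 54, a_5 = floor((44 + 25)/54) = 1.
  m_6 = 54*1 - 25 = 29, d_6 = (1975 - 29^2)/54 = 1134/54 = 21, a_6 = floor((44 + 29)/21) = 3.
  m_7 = 21*3 - 29 = 34, d_7 = (1975 - 34^2)/21 = 819/21 = 39, a_7 = floor((44 + 34)/39) = 2.
  m_8 = 39*2 - 34 = 44, d_8 = (1975 - 44^2)/39 = 39/39 = 1, a_8 = floor((44 + 44)/1) = 88.
  m_9 = 1*88 - 44 = 44, d_9 = (1975 - 44^2)/1 = 39/1 = 39: (m_9, d_9) = (m_1, d_1) = (44, 39), so from here the quotients repeat a_1, ..., a_8; the period length is 8.
Hence the expansion of sqrt(1975) is a_0 = 44 followed by the repeating block 2, 3, 1, 2, 1, 3, 2, 88 (period 8).

[44; (2, 3, 1, 2, 1, 3, 2, 88)]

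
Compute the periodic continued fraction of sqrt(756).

Write x_i = (sqrt(756) + m_i)/d_i with (m_0, d_0) = (0, 1). a_0 = floor(sqrt(756)) = 27, since 27^2 = 729 <= 756 < 784 = 28^2.
Iterate m_{i+1} = d_i*a_i - m_i, d_{i+1} = (756 - m_{i+1}^2)/d_i, a_{i+1} = floor((a_0 + m_{i+1})/d_{i+1}):
  m_1 = 1*27 - 0 = 27, d_1 = (756 - 27^2)/1 = 27/1 = 27, a_1 = floor((27 + 27)/27) = 2.
  m_2 = 27*2 - 27 = 27, d_2 = (756 - 27^2)/27 = 27/27 = 1, a_2 = floor((27 + 27)/1) = 54.
  m_3 = 1*54 - 27 = 27, d_3 = (756 - 27^2)/1 = 27/1 = 27: (m_3, d_3) = (m_1, d_1) = (27, 27), so from here the quotients repeat a_1, a_2; the period length is 2.
Hence the expansion of sqrt(756) is a_0 = 27 followed by the repeating block 2, 54 (period 2).

[27; (2, 54)]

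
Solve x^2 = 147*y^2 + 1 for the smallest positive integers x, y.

First expand sqrt(147) as a continued fraction. With x_i = (sqrt(147) + m_i)/d_i and (m_0, d_0) = (0, 1): a_0 = floor(sqrt(147)) = 12, since 12^2 = 144 <= 147 < 169 = 13^2.
Iterate m_{i+1} = d_i*a_i - m_i, d_{i+1} = (147 - m_{i+1}^2)/d_i, a_{i+1} = floor((a_0 + m_{i+1})/d_{i+1}):
  m_1 = 1*12 - 0 = 12, d_1 = (147 - 12^2)/1 = 3/1 = 3, a_1 = floor((12 + 12)/3) = 8.
  m_2 = 3*8 - 12 = 12, d_2 = (147 - 12^2)/3 = 3/3 = 1, a_2 = floor((12 + 12)/1) = 24.
  m_3 = 1*24 - 12 = 12, d_3 = (147 - 12^2)/1 = 3/1 = 3: (m_3, d_3) = (m_1, d_1) = (12, 3), so from here the quotients repeat a_1, a_2; the period length is 2.
So sqrt(147) = [12; (8, 24)] with period length k = 2.
k is even, so the fundamental solution of x^2 - 147y^2 = 1 is (p_{k-1}, q_{k-1}) = (p_1, q_1); compute convergents through index 1.
Convergents (p_i = a_i*p_{i-1} + p_{i-2}, q_i = a_i*q_{i-1} + q_{i-2} with p_{-2}=0, p_{-1}=1, q_{-2}=1, q_{-1}=0):
  i=0: a_0=12, p_0 = 12*1 + 0 = 12, q_0 = 12*0 + 1 = 1.
  i=1: a_1=8, p_1 = 8*12 + 1 = 97, q_1 = 8*1 + 0 = 8.
Check: 97^2 - 147*8^2 = 9409 - 9408 = 1, so (x, y) = (97, 8) solves the equation, and by the theorem it is the least positive solution.

(x, y) = (97, 8)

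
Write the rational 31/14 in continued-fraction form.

[2; 4, 1, 2]

Run the Euclidean algorithm on 31 and 14; the successive quotients are the partial quotients a_0, a_1, ... (each step inverts the fractional part left over by the previous one):
  31 = 2*14 + 3, so a_0 = 2.
  14 = 4*3 + 2, so a_1 = 4.
  3 = 1*2 + 1, so a_2 = 1.
  2 = 2*1 + 0, so a_3 = 2.
The remainder reaches 0 after 4 divisions, so the expansion has 4 partial quotients, read off in order.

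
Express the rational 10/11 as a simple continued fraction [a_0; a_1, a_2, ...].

Run the Euclidean algorithm on 10 and 11; the successive quotients are the partial quotients a_0, a_1, ... (each step inverts the fractional part left over by the previous one):
  10 = 0*11 + 10, so a_0 = 0.
  11 = 1*10 + 1, so a_1 = 1.
  10 = 10*1 + 0, so a_2 = 10.
The remainder reaches 0 after 3 divisions, so the expansion has 3 partial quotients, read off in order.

[0; 1, 10]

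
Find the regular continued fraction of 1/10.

Run the Euclidean algorithm on 1 and 10; the successive quotients are the partial quotients a_0, a_1, ... (each step inverts the fractional part left over by the previous one):
  1 = 0*10 + 1, so a_0 = 0.
  10 = 10*1 + 0, so a_1 = 10.
The remainder reaches 0 after 2 divisions, so the expansion has 2 partial quotients, read off in order.

[0; 10]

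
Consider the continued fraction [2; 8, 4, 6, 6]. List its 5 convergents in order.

2/1, 17/8, 70/33, 437/206, 2692/1269

Using the convergent recurrence p_i = a_i*p_{i-1} + p_{i-2}, q_i = a_i*q_{i-1} + q_{i-2} with p_{-2}=0, p_{-1}=1, q_{-2}=1, q_{-1}=0:
  i=0: a_0=2, p_0 = 2*1 + 0 = 2, q_0 = 2*0 + 1 = 1.
  i=1: a_1=8, p_1 = 8*2 + 1 = 17, q_1 = 8*1 + 0 = 8.
  i=2: a_2=4, p_2 = 4*17 + 2 = 70, q_2 = 4*8 + 1 = 33.
  i=3: a_3=6, p_3 = 6*70 + 17 = 437, q_3 = 6*33 + 8 = 206.
  i=4: a_4=6, p_4 = 6*437 + 70 = 2692, q_4 = 6*206 + 33 = 1269.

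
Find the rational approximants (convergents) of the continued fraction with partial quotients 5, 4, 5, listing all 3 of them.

Using the convergent recurrence p_i = a_i*p_{i-1} + p_{i-2}, q_i = a_i*q_{i-1} + q_{i-2} with p_{-2}=0, p_{-1}=1, q_{-2}=1, q_{-1}=0:
  i=0: a_0=5, p_0 = 5*1 + 0 = 5, q_0 = 5*0 + 1 = 1.
  i=1: a_1=4, p_1 = 4*5 + 1 = 21, q_1 = 4*1 + 0 = 4.
  i=2: a_2=5, p_2 = 5*21 + 5 = 110, q_2 = 5*4 + 1 = 21.

5/1, 21/4, 110/21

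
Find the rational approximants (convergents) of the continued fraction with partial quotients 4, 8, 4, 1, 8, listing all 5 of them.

Using the convergent recurrence p_i = a_i*p_{i-1} + p_{i-2}, q_i = a_i*q_{i-1} + q_{i-2} with p_{-2}=0, p_{-1}=1, q_{-2}=1, q_{-1}=0:
  i=0: a_0=4, p_0 = 4*1 + 0 = 4, q_0 = 4*0 + 1 = 1.
  i=1: a_1=8, p_1 = 8*4 + 1 = 33, q_1 = 8*1 + 0 = 8.
  i=2: a_2=4, p_2 = 4*33 + 4 = 136, q_2 = 4*8 + 1 = 33.
  i=3: a_3=1, p_3 = 1*136 + 33 = 169, q_3 = 1*33 + 8 = 41.
  i=4: a_4=8, p_4 = 8*169 + 136 = 1488, q_4 = 8*41 + 33 = 361.

4/1, 33/8, 136/33, 169/41, 1488/361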